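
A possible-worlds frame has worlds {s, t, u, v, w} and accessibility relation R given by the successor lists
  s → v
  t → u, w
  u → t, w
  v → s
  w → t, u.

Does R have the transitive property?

No

Transitive: no — s R v and v R s, but not s R s.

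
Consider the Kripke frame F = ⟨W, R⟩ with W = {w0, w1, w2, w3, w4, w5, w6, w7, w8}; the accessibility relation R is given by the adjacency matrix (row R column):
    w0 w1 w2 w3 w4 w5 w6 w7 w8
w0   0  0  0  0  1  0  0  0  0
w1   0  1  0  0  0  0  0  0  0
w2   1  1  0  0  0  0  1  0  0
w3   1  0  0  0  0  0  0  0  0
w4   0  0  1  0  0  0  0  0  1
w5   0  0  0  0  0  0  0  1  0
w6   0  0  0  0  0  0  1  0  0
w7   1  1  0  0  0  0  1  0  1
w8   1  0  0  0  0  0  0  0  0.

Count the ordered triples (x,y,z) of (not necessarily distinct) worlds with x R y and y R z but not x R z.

14

Enumerating: (w0,w4,w2), (w0,w4,w8), (w2,w0,w4), (w3,w0,w4), (w4,w2,w0), (w4,w2,w1), (w4,w2,w6), (w4,w8,w0), (w5,w7,w0), (w5,w7,w1), (w5,w7,w6), (w5,w7,w8), (w7,w0,w4), (w8,w0,w4).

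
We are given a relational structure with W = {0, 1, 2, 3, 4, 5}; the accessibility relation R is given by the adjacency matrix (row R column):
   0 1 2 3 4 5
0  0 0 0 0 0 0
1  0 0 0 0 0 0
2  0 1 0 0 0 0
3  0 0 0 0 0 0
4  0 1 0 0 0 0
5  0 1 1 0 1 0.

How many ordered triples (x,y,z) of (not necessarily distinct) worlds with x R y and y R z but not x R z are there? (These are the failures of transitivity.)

0

R is transitive; there are no such tuples.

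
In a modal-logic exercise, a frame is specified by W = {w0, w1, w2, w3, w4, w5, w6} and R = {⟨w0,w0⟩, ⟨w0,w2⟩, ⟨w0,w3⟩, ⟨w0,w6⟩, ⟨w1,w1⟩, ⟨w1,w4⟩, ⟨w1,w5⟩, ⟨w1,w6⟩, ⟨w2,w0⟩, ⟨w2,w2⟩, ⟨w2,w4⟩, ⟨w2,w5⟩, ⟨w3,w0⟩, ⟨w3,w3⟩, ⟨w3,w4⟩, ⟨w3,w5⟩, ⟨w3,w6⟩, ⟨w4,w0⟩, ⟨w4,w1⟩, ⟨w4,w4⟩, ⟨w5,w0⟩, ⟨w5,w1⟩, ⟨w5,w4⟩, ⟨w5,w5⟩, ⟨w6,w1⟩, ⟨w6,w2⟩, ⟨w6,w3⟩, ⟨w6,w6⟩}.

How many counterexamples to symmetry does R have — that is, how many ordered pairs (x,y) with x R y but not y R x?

Enumerating: (w0,w6), (w2,w4), (w2,w5), (w3,w4), (w3,w5), (w4,w0), (w5,w0), (w5,w4), (w6,w2).

9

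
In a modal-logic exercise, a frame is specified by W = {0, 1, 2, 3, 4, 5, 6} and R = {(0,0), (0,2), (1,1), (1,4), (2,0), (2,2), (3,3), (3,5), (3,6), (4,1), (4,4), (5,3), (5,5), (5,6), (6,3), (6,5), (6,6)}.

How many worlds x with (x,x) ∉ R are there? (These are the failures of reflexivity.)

R is reflexive; there are no such worlds.

0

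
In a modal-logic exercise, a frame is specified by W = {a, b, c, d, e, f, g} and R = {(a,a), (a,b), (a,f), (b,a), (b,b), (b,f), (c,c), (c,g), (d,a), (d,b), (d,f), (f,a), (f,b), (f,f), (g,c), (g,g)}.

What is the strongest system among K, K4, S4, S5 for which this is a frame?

K4

Transitive (axiom 4): yes — every two-step R-path is closed by a direct edge.
Reflexive (axiom T): no — d is not related to itself.
Euclidean (axiom 5): yes — any two successors of a common world are R-related.
So F validates K, K4; S4 would additionally require R to be reflexive. The strongest is K4.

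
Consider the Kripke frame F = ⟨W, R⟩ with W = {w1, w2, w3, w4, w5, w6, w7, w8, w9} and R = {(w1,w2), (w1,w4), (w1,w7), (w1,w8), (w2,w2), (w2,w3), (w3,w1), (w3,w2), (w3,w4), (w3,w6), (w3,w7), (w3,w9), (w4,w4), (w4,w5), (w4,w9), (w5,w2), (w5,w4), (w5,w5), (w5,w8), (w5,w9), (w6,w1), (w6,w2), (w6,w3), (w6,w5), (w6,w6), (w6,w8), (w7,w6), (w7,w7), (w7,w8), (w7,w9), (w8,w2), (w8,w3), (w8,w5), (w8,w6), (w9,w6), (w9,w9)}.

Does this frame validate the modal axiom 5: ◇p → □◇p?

By correspondence theory, 5 is valid on a frame iff R is Euclidean.
Euclidean: no — w1 R w2 and w1 R w4, but not w2 R w4.

No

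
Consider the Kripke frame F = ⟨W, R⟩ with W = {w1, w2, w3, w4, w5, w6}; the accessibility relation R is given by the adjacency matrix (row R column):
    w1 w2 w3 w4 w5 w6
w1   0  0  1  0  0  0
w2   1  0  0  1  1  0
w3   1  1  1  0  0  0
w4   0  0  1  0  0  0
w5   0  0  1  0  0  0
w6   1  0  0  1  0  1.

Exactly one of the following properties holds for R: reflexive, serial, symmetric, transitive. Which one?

serial

Reflexive: no — w1 is not related to itself.
Serial: yes — every world has a successor (e.g. w1 R w3).
Symmetric: no — w2 R w1 but not w1 R w2.
Transitive: no — w1 R w3 and w3 R w2, but not w1 R w2.
Only serial holds.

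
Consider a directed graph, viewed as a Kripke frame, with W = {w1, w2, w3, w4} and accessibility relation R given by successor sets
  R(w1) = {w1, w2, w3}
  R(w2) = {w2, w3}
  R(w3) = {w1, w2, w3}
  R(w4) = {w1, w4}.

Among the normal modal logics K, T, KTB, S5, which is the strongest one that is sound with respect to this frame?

Reflexive (axiom T): yes — every world is R-related to itself.
Symmetric (axiom B): no — w1 R w2 but not w2 R w1.
Euclidean (axiom 5): no — w3 R w2 and w3 R w1, but not w2 R w1.
So F validates K, T; KTB would additionally require R to be symmetric. The strongest is T.

T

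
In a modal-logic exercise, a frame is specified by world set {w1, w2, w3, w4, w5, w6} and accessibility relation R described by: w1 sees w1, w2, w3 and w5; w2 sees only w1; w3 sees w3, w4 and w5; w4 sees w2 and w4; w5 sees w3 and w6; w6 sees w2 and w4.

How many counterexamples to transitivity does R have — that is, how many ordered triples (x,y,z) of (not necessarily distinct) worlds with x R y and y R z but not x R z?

Enumerating: (w1,w3,w4), (w1,w5,w6), (w2,w1,w2), (w2,w1,w3), (w2,w1,w5), (w3,w4,w2), (w3,w5,w6), (w4,w2,w1), (w5,w3,w4), (w5,w3,w5), (w5,w6,w2), (w5,w6,w4), (w6,w2,w1).

13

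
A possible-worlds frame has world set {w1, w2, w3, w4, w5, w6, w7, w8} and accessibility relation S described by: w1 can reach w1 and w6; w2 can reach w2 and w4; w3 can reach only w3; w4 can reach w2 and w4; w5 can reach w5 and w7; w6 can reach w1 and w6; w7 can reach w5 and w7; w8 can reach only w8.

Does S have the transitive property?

Yes

Transitive: yes — every two-step S-path is closed by a direct edge.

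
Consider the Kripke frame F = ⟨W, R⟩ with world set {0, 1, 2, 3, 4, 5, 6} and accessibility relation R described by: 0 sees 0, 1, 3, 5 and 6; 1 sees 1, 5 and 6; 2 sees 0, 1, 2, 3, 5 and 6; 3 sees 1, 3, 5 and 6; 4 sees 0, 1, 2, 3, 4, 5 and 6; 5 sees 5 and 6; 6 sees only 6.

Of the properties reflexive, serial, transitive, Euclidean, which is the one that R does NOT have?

Euclidean

Reflexive: yes — every world is R-related to itself.
Serial: yes — every world has a successor (e.g. 0 R 0).
Transitive: yes — every two-step R-path is closed by a direct edge.
Euclidean: no — 0 R 1 and 0 R 3, but not 1 R 3.
Only Euclidean fails.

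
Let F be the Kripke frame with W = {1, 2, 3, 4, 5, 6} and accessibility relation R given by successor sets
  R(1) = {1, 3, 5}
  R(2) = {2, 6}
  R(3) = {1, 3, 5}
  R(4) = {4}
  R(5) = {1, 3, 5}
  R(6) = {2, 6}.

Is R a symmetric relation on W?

Yes

Symmetric: yes — every pair in R has its reverse in R.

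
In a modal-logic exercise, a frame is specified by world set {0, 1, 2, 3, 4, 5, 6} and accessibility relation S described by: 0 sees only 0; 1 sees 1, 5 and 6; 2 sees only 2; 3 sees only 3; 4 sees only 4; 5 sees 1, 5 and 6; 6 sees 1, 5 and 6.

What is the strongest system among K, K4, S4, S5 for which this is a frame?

Transitive (axiom 4): yes — every two-step S-path is closed by a direct edge.
Reflexive (axiom T): yes — every world is S-related to itself.
Euclidean (axiom 5): yes — any two successors of a common world are S-related.
So F validates K, K4, S4, S5. The strongest is S5.

S5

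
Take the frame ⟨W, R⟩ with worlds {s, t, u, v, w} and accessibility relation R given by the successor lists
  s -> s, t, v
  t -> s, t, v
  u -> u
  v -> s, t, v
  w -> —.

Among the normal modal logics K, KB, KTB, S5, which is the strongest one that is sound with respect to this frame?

Symmetric (axiom B): yes — every pair in R has its reverse in R.
Reflexive (axiom T): no — w is not related to itself.
Euclidean (axiom 5): yes — any two successors of a common world are R-related.
So F validates K, KB; KTB would additionally require R to be reflexive. The strongest is KB.

KB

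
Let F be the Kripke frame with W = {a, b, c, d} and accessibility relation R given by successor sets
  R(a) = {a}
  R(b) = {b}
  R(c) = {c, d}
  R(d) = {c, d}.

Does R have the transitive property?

Transitive: yes — every two-step R-path is closed by a direct edge.

Yes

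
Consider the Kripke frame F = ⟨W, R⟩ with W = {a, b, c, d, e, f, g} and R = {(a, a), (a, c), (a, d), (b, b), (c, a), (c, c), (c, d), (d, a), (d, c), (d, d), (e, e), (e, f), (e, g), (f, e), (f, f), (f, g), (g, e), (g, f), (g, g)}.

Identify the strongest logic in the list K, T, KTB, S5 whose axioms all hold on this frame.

S5

Reflexive (axiom T): yes — every world is R-related to itself.
Symmetric (axiom B): yes — every pair in R has its reverse in R.
Euclidean (axiom 5): yes — any two successors of a common world are R-related.
So F validates K, T, KTB, S5. The strongest is S5.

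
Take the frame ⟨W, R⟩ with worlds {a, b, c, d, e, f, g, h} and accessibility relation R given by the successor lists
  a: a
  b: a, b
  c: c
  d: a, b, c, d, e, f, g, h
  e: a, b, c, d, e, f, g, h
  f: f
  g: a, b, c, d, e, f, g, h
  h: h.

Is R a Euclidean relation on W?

No

Euclidean: no — d R a and d R b, but not a R b.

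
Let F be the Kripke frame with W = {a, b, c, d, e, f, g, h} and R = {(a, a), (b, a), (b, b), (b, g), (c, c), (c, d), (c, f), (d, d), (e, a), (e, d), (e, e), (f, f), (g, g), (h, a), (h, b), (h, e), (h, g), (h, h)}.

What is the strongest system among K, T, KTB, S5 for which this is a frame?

Reflexive (axiom T): yes — every world is R-related to itself.
Symmetric (axiom B): no — b R a but not a R b.
Euclidean (axiom 5): no — b R a and b R g, but not a R g.
So F validates K, T; KTB would additionally require R to be symmetric. The strongest is T.

T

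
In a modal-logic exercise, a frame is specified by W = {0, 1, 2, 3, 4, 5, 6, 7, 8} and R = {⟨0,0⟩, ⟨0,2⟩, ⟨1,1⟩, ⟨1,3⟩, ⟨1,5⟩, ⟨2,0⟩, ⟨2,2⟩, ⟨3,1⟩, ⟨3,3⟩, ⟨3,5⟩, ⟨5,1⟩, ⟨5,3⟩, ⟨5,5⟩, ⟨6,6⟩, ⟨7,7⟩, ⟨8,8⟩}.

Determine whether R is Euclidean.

Euclidean: yes — any two successors of a common world are R-related.

Yes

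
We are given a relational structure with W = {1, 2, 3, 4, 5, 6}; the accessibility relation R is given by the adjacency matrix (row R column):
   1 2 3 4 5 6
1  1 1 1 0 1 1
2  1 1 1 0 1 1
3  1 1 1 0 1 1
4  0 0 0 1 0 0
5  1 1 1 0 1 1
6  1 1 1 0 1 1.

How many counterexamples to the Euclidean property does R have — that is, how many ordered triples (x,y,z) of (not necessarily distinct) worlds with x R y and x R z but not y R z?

R is Euclidean; there are no such tuples.

0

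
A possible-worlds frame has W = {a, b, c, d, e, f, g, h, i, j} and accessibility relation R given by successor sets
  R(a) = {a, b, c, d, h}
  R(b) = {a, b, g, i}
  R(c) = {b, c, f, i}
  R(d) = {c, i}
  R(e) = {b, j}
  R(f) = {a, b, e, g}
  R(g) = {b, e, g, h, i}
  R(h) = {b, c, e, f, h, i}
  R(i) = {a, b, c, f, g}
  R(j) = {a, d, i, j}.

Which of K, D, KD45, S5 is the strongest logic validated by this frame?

D

Serial (axiom D): yes — every world has a successor (e.g. a R a).
Euclidean (axiom 5): no — a R b and a R c, but not b R c.
Transitive (axiom 4): no — a R b and b R g, but not a R g.
Reflexive (axiom T): no — d is not related to itself.
So F validates K, D; KD45 would additionally require R to be Euclidean and transitive. The strongest is D.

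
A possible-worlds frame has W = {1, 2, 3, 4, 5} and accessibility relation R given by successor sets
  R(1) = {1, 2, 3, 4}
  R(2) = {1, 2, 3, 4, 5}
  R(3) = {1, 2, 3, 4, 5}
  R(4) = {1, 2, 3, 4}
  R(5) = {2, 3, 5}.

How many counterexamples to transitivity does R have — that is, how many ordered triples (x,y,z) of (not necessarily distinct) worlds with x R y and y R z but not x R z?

Enumerating: (1,2,5), (1,3,5), (4,2,5), (4,3,5), (5,2,1), (5,2,4), (5,3,1), (5,3,4).

8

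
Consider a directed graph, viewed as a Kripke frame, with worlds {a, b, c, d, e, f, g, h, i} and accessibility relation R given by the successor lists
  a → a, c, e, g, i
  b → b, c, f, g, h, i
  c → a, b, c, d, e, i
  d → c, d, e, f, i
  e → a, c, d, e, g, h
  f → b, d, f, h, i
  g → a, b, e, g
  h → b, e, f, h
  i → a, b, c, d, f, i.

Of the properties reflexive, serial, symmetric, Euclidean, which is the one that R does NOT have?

Euclidean

Reflexive: yes — every world is R-related to itself.
Serial: yes — every world has a successor (e.g. a R a).
Symmetric: yes — every pair in R has its reverse in R.
Euclidean: no — a R c and a R g, but not c R g.
Only Euclidean fails.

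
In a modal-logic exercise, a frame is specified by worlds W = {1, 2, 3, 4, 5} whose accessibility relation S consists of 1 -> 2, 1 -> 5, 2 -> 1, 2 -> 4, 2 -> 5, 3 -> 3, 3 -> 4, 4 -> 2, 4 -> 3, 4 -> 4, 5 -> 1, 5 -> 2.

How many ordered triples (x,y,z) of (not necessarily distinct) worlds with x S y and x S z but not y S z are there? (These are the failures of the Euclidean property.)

13

Enumerating: (1,2,2), (1,5,5), (2,1,1), (2,1,4), (2,4,1), (2,4,5), (2,5,4), (2,5,5), (4,2,2), (4,2,3), (4,3,2), (5,1,1), (5,2,2).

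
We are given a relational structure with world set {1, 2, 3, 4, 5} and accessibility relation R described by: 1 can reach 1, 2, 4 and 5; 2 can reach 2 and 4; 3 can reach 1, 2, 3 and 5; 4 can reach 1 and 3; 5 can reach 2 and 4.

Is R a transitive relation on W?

Transitive: no — 1 R 4 and 4 R 3, but not 1 R 3.

No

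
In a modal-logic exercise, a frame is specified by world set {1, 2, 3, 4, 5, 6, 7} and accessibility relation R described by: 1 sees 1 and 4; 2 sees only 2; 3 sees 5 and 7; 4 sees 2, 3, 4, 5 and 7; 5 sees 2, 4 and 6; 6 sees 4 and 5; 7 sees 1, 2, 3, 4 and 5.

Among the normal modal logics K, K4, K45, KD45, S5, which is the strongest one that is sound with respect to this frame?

K

Transitive (axiom 4): no — 1 R 4 and 4 R 2, but not 1 R 2.
Euclidean (axiom 5): no — 3 R 5 and 3 R 7, but not 5 R 7.
Serial (axiom D): yes — every world has a successor (e.g. 1 R 1).
Reflexive (axiom T): no — 3 is not related to itself.
So F validates K; K4 would additionally require R to be transitive. The strongest is K.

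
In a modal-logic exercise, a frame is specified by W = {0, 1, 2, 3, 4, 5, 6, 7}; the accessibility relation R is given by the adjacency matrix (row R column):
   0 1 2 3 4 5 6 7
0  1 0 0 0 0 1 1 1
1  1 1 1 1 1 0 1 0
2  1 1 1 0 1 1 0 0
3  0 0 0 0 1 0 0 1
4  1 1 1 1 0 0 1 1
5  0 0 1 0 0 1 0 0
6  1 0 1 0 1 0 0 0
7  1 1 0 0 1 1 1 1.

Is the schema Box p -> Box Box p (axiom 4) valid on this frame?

The schema 4 characterises exactly the transitive frames.
Transitive: no — 0 R 5 and 5 R 2, but not 0 R 2.

No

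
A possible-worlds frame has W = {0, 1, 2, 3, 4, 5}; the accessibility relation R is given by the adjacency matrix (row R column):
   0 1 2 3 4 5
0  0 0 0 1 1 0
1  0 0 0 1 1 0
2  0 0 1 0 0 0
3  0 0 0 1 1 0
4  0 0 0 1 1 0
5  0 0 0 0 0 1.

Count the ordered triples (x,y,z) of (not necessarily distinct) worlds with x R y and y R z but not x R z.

R is transitive; there are no such tuples.

0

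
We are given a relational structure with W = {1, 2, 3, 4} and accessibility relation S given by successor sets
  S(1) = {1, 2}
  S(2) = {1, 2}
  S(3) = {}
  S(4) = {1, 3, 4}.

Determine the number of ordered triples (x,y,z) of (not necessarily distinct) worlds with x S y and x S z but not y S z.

5

Enumerating: (4,1,3), (4,1,4), (4,3,1), (4,3,3), (4,3,4).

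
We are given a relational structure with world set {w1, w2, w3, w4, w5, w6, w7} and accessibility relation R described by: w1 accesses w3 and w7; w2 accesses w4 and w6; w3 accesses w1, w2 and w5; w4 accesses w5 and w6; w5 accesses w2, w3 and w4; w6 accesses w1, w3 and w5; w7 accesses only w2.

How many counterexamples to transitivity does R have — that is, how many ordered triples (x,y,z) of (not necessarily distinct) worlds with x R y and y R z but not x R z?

30

Enumerating: (w1,w3,w1), (w1,w3,w2), (w1,w3,w5), (w1,w7,w2), (w2,w4,w5), (w2,w6,w1), (w2,w6,w3), (w2,w6,w5), (w3,w1,w3), (w3,w1,w7), (w3,w2,w4), (w3,w2,w6), … and 18 more.
Total: 30.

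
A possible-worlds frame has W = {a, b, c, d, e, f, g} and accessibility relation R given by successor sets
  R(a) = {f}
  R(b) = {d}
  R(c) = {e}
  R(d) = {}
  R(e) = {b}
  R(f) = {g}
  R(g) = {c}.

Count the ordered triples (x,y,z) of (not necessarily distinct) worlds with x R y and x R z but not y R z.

Enumerating: (a,f,f), (b,d,d), (c,e,e), (e,b,b), (f,g,g), (g,c,c).

6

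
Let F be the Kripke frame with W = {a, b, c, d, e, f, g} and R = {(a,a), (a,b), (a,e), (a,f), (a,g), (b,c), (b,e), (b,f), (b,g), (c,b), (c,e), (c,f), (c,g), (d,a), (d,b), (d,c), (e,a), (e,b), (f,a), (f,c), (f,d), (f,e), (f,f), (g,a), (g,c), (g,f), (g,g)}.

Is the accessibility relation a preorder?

No

Reflexive: no — b is not related to itself.
Transitive: no — a R b and b R c, but not a R c.
So R is not a preorder.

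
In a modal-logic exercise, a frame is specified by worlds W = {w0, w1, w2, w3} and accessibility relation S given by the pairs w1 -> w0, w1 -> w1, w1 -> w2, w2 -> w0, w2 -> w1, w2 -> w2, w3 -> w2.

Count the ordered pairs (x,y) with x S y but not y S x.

3

Enumerating: (w1,w0), (w2,w0), (w3,w2).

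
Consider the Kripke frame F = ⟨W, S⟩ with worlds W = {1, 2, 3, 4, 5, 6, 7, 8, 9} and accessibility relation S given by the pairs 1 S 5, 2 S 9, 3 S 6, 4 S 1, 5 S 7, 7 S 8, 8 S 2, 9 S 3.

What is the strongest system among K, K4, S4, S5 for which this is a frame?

K

Transitive (axiom 4): no — 1 S 5 and 5 S 7, but not 1 S 7.
Reflexive (axiom T): no — 1 is not related to itself.
Euclidean (axiom 5): no — 1 S 5 and 1 S 5, but not 5 S 5.
So F validates K; K4 would additionally require S to be transitive. The strongest is K.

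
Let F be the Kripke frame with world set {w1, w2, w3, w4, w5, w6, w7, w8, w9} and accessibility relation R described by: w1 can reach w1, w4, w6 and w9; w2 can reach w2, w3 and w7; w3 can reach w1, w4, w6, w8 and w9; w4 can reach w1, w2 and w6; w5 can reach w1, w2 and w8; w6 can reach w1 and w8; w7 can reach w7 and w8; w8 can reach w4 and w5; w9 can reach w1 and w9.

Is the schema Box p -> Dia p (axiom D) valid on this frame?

Yes

The schema D characterises exactly the serial frames.
Serial: yes — every world has a successor (e.g. w1 R w1).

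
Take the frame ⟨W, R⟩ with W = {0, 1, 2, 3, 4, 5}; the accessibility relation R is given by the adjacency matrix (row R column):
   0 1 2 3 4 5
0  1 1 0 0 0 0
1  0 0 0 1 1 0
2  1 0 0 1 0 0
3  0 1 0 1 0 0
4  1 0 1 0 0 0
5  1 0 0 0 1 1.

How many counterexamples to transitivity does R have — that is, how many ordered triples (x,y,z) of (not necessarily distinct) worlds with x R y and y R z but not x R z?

12

Enumerating: (0,1,3), (0,1,4), (1,3,1), (1,4,0), (1,4,2), (2,0,1), (2,3,1), (3,1,4), (4,0,1), (4,2,3), (5,0,1), (5,4,2).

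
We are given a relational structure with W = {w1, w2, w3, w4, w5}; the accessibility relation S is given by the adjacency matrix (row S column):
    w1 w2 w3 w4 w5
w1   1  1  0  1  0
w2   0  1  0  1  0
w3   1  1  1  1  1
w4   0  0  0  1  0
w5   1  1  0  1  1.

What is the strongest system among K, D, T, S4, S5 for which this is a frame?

Serial (axiom D): yes — every world has a successor (e.g. w1 S w1).
Reflexive (axiom T): yes — every world is S-related to itself.
Transitive (axiom 4): yes — every two-step S-path is closed by a direct edge.
Euclidean (axiom 5): no — w1 S w4 and w1 S w2, but not w4 S w2.
So F validates K, D, T, S4; S5 would additionally require S to be Euclidean. The strongest is S4.

S4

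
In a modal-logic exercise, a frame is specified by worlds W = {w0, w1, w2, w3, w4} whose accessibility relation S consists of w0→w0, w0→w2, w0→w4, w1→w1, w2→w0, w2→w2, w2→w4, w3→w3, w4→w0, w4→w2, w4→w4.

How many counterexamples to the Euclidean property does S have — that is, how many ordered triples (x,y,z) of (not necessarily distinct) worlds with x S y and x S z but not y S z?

0

S is Euclidean; there are no such tuples.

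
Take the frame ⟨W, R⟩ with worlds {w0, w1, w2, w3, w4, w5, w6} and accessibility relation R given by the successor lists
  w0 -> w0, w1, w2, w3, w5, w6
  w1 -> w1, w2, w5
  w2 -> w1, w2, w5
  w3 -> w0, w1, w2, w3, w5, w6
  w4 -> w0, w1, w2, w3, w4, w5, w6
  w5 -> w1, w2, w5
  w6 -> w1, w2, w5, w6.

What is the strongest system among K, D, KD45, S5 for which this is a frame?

Serial (axiom D): yes — every world has a successor (e.g. w0 R w0).
Euclidean (axiom 5): no — w0 R w1 and w0 R w3, but not w1 R w3.
Transitive (axiom 4): yes — every two-step R-path is closed by a direct edge.
Reflexive (axiom T): yes — every world is R-related to itself.
So F validates K, D; KD45 would additionally require R to be Euclidean. The strongest is D.

D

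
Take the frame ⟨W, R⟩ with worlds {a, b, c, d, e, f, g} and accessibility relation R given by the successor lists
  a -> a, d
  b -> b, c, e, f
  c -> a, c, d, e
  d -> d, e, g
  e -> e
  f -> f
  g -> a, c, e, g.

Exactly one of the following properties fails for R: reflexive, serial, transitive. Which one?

transitive

Reflexive: yes — every world is R-related to itself.
Serial: yes — every world has a successor (e.g. a R a).
Transitive: no — a R d and d R e, but not a R e.
Only transitive fails.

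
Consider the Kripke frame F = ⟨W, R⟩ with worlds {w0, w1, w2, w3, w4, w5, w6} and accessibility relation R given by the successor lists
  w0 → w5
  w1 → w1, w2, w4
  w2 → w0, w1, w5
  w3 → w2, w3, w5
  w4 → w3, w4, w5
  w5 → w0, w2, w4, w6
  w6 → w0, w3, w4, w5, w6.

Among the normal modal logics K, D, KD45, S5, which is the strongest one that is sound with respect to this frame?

D

Serial (axiom D): yes — every world has a successor (e.g. w0 R w5).
Euclidean (axiom 5): no — w1 R w2 and w1 R w4, but not w2 R w4.
Transitive (axiom 4): no — w0 R w5 and w5 R w2, but not w0 R w2.
Reflexive (axiom T): no — w0 is not related to itself.
So F validates K, D; KD45 would additionally require R to be Euclidean and transitive. The strongest is D.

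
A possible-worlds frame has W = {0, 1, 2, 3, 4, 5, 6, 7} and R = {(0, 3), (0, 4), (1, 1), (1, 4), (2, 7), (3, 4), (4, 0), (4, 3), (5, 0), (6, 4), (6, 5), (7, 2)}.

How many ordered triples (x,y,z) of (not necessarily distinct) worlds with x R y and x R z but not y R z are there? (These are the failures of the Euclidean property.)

Enumerating: (0,3,3), (0,4,4), (1,4,1), (1,4,4), (2,7,7), (3,4,4), (4,0,0), (4,3,0), (4,3,3), (5,0,0), (6,4,4), (6,4,5), (6,5,4), (6,5,5), (7,2,2).

15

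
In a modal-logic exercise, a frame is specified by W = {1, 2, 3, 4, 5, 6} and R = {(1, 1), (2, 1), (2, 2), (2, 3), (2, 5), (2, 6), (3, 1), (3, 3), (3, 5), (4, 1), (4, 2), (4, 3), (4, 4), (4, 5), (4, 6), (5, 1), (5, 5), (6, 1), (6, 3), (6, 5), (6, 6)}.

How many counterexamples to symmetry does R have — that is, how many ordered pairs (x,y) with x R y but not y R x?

15

Enumerating: (2,1), (2,3), (2,5), (2,6), (3,1), (3,5), (4,1), (4,2), (4,3), (4,5), (4,6), (5,1), (6,1), (6,3), (6,5).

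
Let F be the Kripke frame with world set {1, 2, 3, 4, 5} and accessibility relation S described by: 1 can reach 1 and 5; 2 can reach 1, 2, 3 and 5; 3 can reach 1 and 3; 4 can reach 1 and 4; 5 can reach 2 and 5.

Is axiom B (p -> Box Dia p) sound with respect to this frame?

No

Axiom B corresponds to the accessibility relation being symmetric.
Symmetric: no — 1 S 5 but not 5 S 1.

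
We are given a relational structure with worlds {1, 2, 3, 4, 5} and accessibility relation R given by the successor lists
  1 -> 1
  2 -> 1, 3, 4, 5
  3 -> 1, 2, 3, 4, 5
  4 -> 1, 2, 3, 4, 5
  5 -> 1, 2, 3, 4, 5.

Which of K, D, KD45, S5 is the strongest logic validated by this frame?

D

Serial (axiom D): yes — every world has a successor (e.g. 1 R 1).
Euclidean (axiom 5): no — 2 R 1 and 2 R 3, but not 1 R 3.
Transitive (axiom 4): no — 2 R 3 and 3 R 2, but not 2 R 2.
Reflexive (axiom T): no — 2 is not related to itself.
So F validates K, D; KD45 would additionally require R to be Euclidean and transitive. The strongest is D.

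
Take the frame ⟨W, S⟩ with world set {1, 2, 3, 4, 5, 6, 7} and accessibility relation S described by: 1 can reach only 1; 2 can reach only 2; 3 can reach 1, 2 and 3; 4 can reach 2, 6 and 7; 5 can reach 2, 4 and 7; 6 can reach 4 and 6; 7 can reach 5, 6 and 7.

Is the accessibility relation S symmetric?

Symmetric: no — 3 S 1 but not 1 S 3.

No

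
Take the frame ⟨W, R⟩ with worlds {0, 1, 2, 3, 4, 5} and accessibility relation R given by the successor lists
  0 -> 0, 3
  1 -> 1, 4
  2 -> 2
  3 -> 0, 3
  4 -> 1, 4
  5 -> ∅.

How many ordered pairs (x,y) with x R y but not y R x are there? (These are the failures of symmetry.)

0

R is symmetric; there are no such tuples.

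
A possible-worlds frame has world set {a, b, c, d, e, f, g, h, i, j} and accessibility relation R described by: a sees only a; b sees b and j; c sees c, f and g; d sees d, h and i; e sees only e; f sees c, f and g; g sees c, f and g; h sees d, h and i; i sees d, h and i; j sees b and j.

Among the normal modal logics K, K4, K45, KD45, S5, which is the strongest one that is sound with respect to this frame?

S5

Transitive (axiom 4): yes — every two-step R-path is closed by a direct edge.
Euclidean (axiom 5): yes — any two successors of a common world are R-related.
Serial (axiom D): yes — every world has a successor (e.g. a R a).
Reflexive (axiom T): yes — every world is R-related to itself.
So F validates K, K4, K45, KD45, S5. The strongest is S5.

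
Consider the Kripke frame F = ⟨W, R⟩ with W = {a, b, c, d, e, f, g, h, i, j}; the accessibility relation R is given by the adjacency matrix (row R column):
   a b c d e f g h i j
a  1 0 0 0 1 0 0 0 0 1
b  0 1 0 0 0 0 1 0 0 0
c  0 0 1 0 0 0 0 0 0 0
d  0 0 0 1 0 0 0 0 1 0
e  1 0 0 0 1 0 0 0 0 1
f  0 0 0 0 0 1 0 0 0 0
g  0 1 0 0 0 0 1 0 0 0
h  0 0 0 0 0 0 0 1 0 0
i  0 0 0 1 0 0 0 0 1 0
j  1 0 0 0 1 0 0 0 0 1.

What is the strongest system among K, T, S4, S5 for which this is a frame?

Reflexive (axiom T): yes — every world is R-related to itself.
Transitive (axiom 4): yes — every two-step R-path is closed by a direct edge.
Euclidean (axiom 5): yes — any two successors of a common world are R-related.
So F validates K, T, S4, S5. The strongest is S5.

S5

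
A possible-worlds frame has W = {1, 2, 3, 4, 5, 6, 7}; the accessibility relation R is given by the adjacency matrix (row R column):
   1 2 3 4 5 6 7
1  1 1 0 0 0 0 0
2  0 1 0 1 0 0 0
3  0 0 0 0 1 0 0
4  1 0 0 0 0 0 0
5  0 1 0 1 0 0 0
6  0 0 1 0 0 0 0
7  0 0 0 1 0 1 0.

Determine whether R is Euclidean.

Euclidean: no — 5 R 4 and 5 R 2, but not 4 R 2.

No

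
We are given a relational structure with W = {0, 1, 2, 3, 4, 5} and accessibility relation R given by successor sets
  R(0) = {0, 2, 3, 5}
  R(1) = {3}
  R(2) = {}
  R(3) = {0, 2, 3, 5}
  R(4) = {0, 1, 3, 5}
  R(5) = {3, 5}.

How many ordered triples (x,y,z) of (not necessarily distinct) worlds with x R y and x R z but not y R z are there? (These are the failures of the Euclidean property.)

Enumerating: (0,2,0), (0,2,2), (0,2,3), (0,2,5), (0,5,0), (0,5,2), (3,2,0), (3,2,2), (3,2,3), (3,2,5), (3,5,0), (3,5,2), … and 7 more.
Total: 19.

19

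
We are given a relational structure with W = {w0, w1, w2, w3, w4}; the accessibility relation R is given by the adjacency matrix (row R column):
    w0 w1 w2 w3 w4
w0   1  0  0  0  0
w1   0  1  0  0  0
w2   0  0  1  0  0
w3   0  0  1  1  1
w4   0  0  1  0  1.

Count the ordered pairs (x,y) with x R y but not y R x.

3

Enumerating: (w3,w2), (w3,w4), (w4,w2).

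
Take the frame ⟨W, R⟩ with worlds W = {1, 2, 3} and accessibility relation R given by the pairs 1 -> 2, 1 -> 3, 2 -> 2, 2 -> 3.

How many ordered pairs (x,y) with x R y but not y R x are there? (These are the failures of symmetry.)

Enumerating: (1,2), (1,3), (2,3).

3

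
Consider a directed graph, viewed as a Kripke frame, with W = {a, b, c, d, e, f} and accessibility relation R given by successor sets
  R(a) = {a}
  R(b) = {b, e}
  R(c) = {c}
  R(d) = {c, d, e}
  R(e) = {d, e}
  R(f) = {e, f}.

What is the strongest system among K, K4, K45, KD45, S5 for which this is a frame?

K

Transitive (axiom 4): no — b R e and e R d, but not b R d.
Euclidean (axiom 5): no — d R c and d R e, but not c R e.
Serial (axiom D): yes — every world has a successor (e.g. a R a).
Reflexive (axiom T): yes — every world is R-related to itself.
So F validates K; K4 would additionally require R to be transitive. The strongest is K.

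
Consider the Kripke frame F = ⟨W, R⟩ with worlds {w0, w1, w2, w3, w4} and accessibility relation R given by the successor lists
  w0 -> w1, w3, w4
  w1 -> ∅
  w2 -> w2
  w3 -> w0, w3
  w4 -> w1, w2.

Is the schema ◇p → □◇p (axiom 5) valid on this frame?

Axiom 5 corresponds to the accessibility relation being Euclidean.
Euclidean: no — w0 R w1 and w0 R w3, but not w1 R w3.

No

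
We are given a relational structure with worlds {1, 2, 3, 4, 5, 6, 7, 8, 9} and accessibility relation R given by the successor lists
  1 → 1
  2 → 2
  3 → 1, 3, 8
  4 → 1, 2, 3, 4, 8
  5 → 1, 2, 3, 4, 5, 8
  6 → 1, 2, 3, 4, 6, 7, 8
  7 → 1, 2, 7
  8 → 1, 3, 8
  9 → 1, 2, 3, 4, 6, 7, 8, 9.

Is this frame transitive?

Transitive: yes — every two-step R-path is closed by a direct edge.

Yes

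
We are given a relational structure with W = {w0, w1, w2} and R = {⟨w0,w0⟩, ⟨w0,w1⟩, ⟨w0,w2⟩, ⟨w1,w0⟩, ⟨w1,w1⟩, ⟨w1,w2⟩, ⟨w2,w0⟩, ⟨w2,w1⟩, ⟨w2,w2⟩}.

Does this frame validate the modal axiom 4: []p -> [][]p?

The schema 4 characterises exactly the transitive frames.
Transitive: yes — every two-step R-path is closed by a direct edge.

Yes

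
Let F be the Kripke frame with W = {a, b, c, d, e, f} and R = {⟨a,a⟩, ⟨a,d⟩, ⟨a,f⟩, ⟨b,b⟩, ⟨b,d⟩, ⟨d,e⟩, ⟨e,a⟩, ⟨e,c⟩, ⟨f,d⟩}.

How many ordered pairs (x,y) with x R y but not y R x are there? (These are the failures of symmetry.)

Enumerating: (a,d), (a,f), (b,d), (d,e), (e,a), (e,c), (f,d).

7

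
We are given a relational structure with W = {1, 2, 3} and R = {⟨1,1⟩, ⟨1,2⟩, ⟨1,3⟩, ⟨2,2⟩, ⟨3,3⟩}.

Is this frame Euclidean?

Euclidean: no — 1 R 2 and 1 R 3, but not 2 R 3.

No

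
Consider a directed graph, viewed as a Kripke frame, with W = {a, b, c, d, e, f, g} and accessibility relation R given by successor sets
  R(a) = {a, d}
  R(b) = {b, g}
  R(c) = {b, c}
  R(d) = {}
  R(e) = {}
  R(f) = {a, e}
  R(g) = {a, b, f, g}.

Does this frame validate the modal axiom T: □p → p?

By correspondence theory, T is valid on a frame iff R is reflexive.
Reflexive: no — d is not related to itself.

No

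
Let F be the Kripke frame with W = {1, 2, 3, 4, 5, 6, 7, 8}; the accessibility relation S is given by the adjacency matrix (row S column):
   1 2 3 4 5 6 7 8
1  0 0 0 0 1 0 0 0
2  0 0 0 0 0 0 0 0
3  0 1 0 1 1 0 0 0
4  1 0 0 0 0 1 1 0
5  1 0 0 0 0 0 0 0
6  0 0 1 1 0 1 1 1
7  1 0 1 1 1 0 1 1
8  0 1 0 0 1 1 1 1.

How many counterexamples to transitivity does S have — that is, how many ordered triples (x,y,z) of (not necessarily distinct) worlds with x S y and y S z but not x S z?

Enumerating: (1,5,1), (3,4,1), (3,4,6), (3,4,7), (3,5,1), (4,1,5), (4,6,3), (4,6,4), (4,6,8), (4,7,3), (4,7,4), (4,7,5), … and 19 more.
Total: 31.

31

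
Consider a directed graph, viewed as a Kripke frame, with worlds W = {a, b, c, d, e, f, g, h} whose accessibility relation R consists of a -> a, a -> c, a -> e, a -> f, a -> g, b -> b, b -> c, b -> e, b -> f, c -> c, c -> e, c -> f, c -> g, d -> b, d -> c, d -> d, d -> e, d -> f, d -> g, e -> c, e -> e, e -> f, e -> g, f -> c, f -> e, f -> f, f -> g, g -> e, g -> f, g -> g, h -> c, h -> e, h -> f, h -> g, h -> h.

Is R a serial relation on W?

Serial: yes — every world has a successor (e.g. a R a).

Yes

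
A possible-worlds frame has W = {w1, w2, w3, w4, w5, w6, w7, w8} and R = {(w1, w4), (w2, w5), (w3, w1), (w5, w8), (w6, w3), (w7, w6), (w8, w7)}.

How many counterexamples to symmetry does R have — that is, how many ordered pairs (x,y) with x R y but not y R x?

Enumerating: (w1,w4), (w2,w5), (w3,w1), (w5,w8), (w6,w3), (w7,w6), (w8,w7).

7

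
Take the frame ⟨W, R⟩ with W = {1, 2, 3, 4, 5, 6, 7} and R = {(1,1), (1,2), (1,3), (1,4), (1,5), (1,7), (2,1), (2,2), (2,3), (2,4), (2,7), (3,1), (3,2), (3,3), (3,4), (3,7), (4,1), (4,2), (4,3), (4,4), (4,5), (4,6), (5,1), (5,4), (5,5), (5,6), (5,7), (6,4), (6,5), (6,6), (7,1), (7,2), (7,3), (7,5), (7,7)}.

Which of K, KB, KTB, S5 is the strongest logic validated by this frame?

Symmetric (axiom B): yes — every pair in R has its reverse in R.
Reflexive (axiom T): yes — every world is R-related to itself.
Euclidean (axiom 5): no — 1 R 2 and 1 R 5, but not 2 R 5.
So F validates K, KB, KTB; S5 would additionally require R to be Euclidean. The strongest is KTB.

KTB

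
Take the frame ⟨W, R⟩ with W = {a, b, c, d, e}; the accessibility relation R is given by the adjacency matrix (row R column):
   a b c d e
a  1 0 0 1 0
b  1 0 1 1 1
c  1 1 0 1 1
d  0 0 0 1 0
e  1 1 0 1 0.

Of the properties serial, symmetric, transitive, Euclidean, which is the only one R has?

Serial: yes — every world has a successor (e.g. a R a).
Symmetric: no — a R d but not d R a.
Transitive: no — e R b and b R c, but not e R c.
Euclidean: no — b R a and b R c, but not a R c.
Only serial holds.

serial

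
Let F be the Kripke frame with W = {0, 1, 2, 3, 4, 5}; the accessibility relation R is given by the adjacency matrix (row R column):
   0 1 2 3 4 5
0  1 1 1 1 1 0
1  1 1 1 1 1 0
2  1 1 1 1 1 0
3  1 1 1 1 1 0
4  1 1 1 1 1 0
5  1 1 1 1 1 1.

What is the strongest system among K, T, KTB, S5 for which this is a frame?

Reflexive (axiom T): yes — every world is R-related to itself.
Symmetric (axiom B): no — 5 R 0 but not 0 R 5.
Euclidean (axiom 5): no — 5 R 0 and 5 R 5, but not 0 R 5.
So F validates K, T; KTB would additionally require R to be symmetric. The strongest is T.

T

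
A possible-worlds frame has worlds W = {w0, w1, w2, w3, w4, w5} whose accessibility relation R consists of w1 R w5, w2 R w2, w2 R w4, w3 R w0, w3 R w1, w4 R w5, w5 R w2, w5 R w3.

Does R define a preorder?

No

Reflexive: no — w0 is not related to itself.
Transitive: no — w1 R w5 and w5 R w2, but not w1 R w2.
So R is not a preorder.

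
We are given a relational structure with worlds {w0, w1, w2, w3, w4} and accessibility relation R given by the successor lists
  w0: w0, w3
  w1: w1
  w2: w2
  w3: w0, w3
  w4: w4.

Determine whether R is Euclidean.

Yes

Euclidean: yes — any two successors of a common world are R-related.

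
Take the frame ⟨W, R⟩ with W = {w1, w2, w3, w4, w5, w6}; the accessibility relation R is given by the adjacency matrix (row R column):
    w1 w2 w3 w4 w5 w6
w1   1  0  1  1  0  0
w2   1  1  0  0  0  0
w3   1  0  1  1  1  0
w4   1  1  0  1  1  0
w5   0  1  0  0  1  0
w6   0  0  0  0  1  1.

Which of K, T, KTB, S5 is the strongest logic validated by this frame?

Reflexive (axiom T): yes — every world is R-related to itself.
Symmetric (axiom B): no — w2 R w1 but not w1 R w2.
Euclidean (axiom 5): no — w1 R w4 and w1 R w3, but not w4 R w3.
So F validates K, T; KTB would additionally require R to be symmetric. The strongest is T.

T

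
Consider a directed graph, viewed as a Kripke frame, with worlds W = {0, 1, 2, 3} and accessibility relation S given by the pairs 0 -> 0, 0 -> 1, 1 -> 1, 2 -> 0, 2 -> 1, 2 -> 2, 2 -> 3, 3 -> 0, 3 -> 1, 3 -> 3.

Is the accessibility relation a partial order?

Yes

Reflexive: yes — every world is S-related to itself.
Transitive: yes — every two-step S-path is closed by a direct edge.
Antisymmetric: yes — no distinct pair is related both ways.
So S is a partial order.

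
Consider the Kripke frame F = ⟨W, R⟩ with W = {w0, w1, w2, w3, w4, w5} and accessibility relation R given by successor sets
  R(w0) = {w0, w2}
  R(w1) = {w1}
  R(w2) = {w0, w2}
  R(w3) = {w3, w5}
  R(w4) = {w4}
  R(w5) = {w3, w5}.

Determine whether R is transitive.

Transitive: yes — every two-step R-path is closed by a direct edge.

Yes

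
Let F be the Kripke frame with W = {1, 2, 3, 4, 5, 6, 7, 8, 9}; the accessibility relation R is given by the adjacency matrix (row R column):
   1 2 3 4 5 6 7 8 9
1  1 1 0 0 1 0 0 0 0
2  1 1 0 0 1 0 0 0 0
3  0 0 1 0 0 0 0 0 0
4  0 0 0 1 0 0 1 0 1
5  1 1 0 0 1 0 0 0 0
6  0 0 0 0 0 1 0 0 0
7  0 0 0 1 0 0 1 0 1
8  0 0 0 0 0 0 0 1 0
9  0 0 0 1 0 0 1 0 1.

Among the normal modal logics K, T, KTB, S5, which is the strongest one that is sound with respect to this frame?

S5

Reflexive (axiom T): yes — every world is R-related to itself.
Symmetric (axiom B): yes — every pair in R has its reverse in R.
Euclidean (axiom 5): yes — any two successors of a common world are R-related.
So F validates K, T, KTB, S5. The strongest is S5.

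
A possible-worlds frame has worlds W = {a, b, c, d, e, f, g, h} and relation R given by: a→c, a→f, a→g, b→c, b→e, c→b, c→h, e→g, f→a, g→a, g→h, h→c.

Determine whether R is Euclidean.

Euclidean: no — a R c and a R f, but not c R f.

No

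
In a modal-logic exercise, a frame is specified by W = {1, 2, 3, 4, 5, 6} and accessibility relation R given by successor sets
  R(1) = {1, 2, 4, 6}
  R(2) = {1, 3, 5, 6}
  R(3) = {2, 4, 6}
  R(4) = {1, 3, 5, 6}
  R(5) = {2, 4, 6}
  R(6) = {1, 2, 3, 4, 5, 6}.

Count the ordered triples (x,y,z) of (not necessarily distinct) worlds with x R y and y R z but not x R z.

40

Enumerating: (1,2,3), (1,2,5), (1,4,3), (1,4,5), (1,6,3), (1,6,5), (2,1,2), (2,1,4), (2,3,2), (2,3,4), (2,5,2), (2,5,4), … and 28 more.
Total: 40.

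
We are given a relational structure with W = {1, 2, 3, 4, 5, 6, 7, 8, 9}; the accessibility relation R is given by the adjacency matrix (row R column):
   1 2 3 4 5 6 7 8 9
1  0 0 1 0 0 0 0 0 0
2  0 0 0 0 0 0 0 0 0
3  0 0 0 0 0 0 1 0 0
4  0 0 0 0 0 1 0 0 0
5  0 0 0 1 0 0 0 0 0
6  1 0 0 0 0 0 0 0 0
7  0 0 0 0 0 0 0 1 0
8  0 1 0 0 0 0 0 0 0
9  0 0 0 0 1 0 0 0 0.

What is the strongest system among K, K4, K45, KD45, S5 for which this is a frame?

Transitive (axiom 4): no — 1 R 3 and 3 R 7, but not 1 R 7.
Euclidean (axiom 5): no — 1 R 3 and 1 R 3, but not 3 R 3.
Serial (axiom D): no — 2 has no R-successor.
Reflexive (axiom T): no — 1 is not related to itself.
So F validates K; K4 would additionally require R to be transitive. The strongest is K.

K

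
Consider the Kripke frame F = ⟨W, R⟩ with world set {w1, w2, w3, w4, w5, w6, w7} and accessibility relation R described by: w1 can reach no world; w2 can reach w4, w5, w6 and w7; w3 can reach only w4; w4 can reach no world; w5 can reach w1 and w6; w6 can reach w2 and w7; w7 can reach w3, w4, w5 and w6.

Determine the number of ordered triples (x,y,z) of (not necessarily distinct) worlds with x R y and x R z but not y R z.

Enumerating: (w2,w4,w4), (w2,w4,w5), (w2,w4,w6), (w2,w4,w7), (w2,w5,w4), (w2,w5,w5), (w2,w5,w7), (w2,w6,w4), (w2,w6,w5), (w2,w6,w6), (w2,w7,w7), (w3,w4,w4), … and 21 more.
Total: 33.

33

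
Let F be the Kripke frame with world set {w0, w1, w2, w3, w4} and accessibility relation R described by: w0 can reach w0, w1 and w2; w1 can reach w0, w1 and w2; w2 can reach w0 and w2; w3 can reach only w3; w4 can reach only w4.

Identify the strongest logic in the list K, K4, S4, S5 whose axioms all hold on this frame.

K

Transitive (axiom 4): no — w2 R w0 and w0 R w1, but not w2 R w1.
Reflexive (axiom T): yes — every world is R-related to itself.
Euclidean (axiom 5): no — w0 R w2 and w0 R w1, but not w2 R w1.
So F validates K; K4 would additionally require R to be transitive. The strongest is K.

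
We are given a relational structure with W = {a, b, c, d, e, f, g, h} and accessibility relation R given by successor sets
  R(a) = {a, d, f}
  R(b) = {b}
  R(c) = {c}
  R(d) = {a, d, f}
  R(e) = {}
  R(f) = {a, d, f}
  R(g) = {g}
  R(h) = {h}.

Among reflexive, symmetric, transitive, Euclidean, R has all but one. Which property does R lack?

Reflexive: no — e is not related to itself.
Symmetric: yes — every pair in R has its reverse in R.
Transitive: yes — every two-step R-path is closed by a direct edge.
Euclidean: yes — any two successors of a common world are R-related.
Only reflexive fails.

reflexive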